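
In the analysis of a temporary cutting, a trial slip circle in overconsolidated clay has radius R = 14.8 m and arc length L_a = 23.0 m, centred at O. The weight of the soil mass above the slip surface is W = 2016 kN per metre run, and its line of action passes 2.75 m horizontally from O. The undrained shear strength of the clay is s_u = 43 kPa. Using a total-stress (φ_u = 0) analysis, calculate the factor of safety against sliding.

FS = 2.64

Taking moments about the centre O, the resisting moment is provided by the undrained shear strength acting along the arc:
M_R = s_u·L_a·R = 43·23.00·14.8 = 14637.2 kN·m/m
M_D = W·d = 2016·2.75 = 5544.0 kN·m/m
FS = M_R / M_D = 14637.2 / 5544.0 = 2.640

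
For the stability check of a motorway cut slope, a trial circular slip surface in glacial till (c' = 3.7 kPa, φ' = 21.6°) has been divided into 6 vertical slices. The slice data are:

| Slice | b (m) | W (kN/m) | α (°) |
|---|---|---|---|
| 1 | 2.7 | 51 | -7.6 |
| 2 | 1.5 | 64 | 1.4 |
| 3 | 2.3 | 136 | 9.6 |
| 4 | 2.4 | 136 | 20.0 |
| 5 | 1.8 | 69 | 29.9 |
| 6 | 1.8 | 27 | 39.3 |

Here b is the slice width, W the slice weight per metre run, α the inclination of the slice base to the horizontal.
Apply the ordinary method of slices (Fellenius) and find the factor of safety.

FS = 2.00

Ordinary method of slices: FS = Σ[c'·Δl_i + (W_i cosα_i)·tanφ'] / Σ W_i sinα_i, with Δl_i = b_i / cosα_i.
Slice 1: Δl = 2.7/cos(-7.6°) = 2.724 m; N'_1 = 51·cos(-7.6°) = 50.6; c'Δl = 10.08; W sinα = -6.7
Slice 2: Δl = 1.5/cos1.4° = 1.500 m; N'_2 = 64·cos1.4° = 64.0; c'Δl = 5.55; W sinα = 1.6
Slice 3: Δl = 2.3/cos9.6° = 2.333 m; N'_3 = 136·cos9.6° = 134.1; c'Δl = 8.63; W sinα = 22.7
Slice 4: Δl = 2.4/cos20.0° = 2.554 m; N'_4 = 136·cos20.0° = 127.8; c'Δl = 9.45; W sinα = 46.5
Slice 5: Δl = 1.8/cos29.9° = 2.076 m; N'_5 = 69·cos29.9° = 59.8; c'Δl = 7.68; W sinα = 34.4
Slice 6: Δl = 1.8/cos39.3° = 2.326 m; N'_6 = 27·cos39.3° = 20.9; c'Δl = 8.61; W sinα = 17.1
Σc'Δl = 50.0 kN/m; ΣN' = 457.1 kN/m; ΣW sinα = 115.5 kN/m
Resisting = 50.0 + 457.1·tan21.6° = 50.0 + 181.0 = 231.0 kN/m
FS = 231.0 / 115.5 = 2.000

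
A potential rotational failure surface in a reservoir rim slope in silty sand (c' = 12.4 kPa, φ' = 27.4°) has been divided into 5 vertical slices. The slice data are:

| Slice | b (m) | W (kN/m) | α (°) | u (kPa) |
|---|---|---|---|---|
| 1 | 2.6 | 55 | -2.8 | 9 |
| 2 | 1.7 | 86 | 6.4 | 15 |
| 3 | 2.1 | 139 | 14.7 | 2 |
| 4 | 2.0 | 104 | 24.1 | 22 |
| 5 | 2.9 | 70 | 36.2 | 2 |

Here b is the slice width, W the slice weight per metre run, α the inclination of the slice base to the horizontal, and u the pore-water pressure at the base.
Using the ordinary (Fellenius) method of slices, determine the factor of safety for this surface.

FS = 2.51

Ordinary method of slices: FS = Σ[c'·Δl_i + (W_i cosα_i − u_i·Δl_i)·tanφ'] / Σ W_i sinα_i, with Δl_i = b_i / cosα_i.
Slice 1: Δl = 2.6/cos(-2.8°) = 2.603 m; N'_1 = 55·cos(-2.8°) − 9·2.603 = 31.5; c'Δl = 32.28; W sinα = -2.7
Slice 2: Δl = 1.7/cos6.4° = 1.711 m; N'_2 = 86·cos6.4° − 15·1.711 = 59.8; c'Δl = 21.21; W sinα = 9.6
Slice 3: Δl = 2.1/cos14.7° = 2.171 m; N'_3 = 139·cos14.7° − 2·2.171 = 130.1; c'Δl = 26.92; W sinα = 35.3
Slice 4: Δl = 2.0/cos24.1° = 2.191 m; N'_4 = 104·cos24.1° − 22·2.191 = 46.7; c'Δl = 27.17; W sinα = 42.5
Slice 5: Δl = 2.9/cos36.2° = 3.594 m; N'_5 = 70·cos36.2° − 2·3.594 = 49.3; c'Δl = 44.56; W sinα = 41.3
Σc'Δl = 152.1 kN/m; ΣN' = 317.5 kN/m; ΣW sinα = 126.0 kN/m
Resisting = 152.1 + 317.5·tan27.4° = 152.1 + 164.6 = 316.7 kN/m
FS = 316.7 / 126.0 = 2.514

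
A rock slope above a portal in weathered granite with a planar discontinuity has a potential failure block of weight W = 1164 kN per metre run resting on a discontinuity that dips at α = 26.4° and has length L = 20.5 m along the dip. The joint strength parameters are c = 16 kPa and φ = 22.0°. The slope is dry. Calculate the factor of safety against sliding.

Resolving the block weight along and normal to the plane and applying the Mohr–Coulomb strength on the joint:
N' = W cosα = 1164·cos26.4° = 1042.6 kN/m
Driving force T = W sinα = 1164·sin26.4° = 517.6 kN/m
Resisting force R = c·L + N'·tanφ = 16·20.5 + 1042.6·tan22.0° = 328.0 + 421.2 = 749.2 kN/m
FS = R / T = 749.2 / 517.6 = 1.448

FS = 1.45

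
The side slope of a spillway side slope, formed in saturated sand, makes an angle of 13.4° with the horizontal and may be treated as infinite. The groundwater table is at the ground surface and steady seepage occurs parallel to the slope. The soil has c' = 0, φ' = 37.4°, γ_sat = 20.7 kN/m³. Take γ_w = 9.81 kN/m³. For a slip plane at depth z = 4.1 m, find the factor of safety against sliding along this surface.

With seepage parallel to the slope and the water table at the surface, the effective normal stress on the slip plane uses the buoyant unit weight γ' = γ_sat − γ_w while the driving shear stress uses γ_sat:
FS = [c' + γ' z cos²β tanφ'] / [γ_sat z sinβ cosβ]
(For c' = 0 this reduces to FS = (γ'/γ_sat)·tanφ'/tanβ.)
γ' = 20.7 − 9.81 = 10.89 kN/m³
Numerator = 0.0 + 10.89·4.1·cos²13.4°·tan37.4° = 0.0 + 10.89·4.1·0.9463·0.7646 = 32.303 kPa
Denominator = 20.7·4.1·sin13.4°·cos13.4° = 20.7·4.1·0.2317·0.9728 = 19.133 kPa
FS = 32.303 / 19.133 = 1.688

FS = 1.69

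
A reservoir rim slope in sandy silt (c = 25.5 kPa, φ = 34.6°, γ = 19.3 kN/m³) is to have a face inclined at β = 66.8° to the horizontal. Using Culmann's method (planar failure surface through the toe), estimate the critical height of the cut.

H_c = 26.00 m

Culmann's analysis gives the critical failure plane at α_cr = (β + φ)/2 = (66.8 + 34.6)/2 = 50.7°, and the critical height
H_c = (4c/γ) · sinβ cosφ / [1 − cos(β − φ)]
    = (4·25.5/19.3) · sin66.8°·cos34.6° / [1 − cos(32.2°)]
    = 5.285 · 0.9191·0.8231 / [1 − 0.8462]
    = 5.285 · 0.7566 / 0.1538
    = 26.00 m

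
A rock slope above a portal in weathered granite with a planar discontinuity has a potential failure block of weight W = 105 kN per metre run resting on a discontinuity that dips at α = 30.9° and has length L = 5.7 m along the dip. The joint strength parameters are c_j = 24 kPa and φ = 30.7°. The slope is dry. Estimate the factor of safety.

FS = 3.53

Resolving the block weight along and normal to the plane and applying the Mohr–Coulomb strength on the joint:
N' = W cosα = 105·cos30.9° = 90.1 kN/m
Driving force T = W sinα = 105·sin30.9° = 53.9 kN/m
Resisting force R = c_j·L + N'·tanφ = 24·5.7 + 90.1·tan30.7° = 136.8 + 53.5 = 190.3 kN/m
FS = R / T = 190.3 / 53.9 = 3.529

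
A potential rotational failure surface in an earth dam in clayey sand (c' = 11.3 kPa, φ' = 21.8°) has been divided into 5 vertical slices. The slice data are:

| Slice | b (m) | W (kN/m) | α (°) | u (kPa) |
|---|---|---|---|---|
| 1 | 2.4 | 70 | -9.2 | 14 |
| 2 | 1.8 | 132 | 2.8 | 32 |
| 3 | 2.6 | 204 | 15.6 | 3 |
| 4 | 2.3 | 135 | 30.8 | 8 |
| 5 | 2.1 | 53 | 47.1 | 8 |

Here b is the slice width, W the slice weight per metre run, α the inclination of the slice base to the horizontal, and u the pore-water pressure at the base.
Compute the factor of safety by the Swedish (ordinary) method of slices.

Ordinary method of slices: FS = Σ[c'·Δl_i + (W_i cosα_i − u_i·Δl_i)·tanφ'] / Σ W_i sinα_i, with Δl_i = b_i / cosα_i.
Slice 1: Δl = 2.4/cos(-9.2°) = 2.431 m; N'_1 = 70·cos(-9.2°) − 14·2.431 = 35.1; c'Δl = 27.47; W sinα = -11.2
Slice 2: Δl = 1.8/cos2.8° = 1.802 m; N'_2 = 132·cos2.8° − 32·1.802 = 74.2; c'Δl = 20.36; W sinα = 6.4
Slice 3: Δl = 2.6/cos15.6° = 2.699 m; N'_3 = 204·cos15.6° − 3·2.699 = 188.4; c'Δl = 30.50; W sinα = 54.9
Slice 4: Δl = 2.3/cos30.8° = 2.678 m; N'_4 = 135·cos30.8° − 8·2.678 = 94.5; c'Δl = 30.26; W sinα = 69.1
Slice 5: Δl = 2.1/cos47.1° = 3.085 m; N'_5 = 53·cos47.1° − 8·3.085 = 11.4; c'Δl = 34.86; W sinα = 38.8
Σc'Δl = 143.5 kN/m; ΣN' = 403.6 kN/m; ΣW sinα = 158.1 kN/m
Resisting = 143.5 + 403.6·tan21.8° = 143.5 + 161.4 = 304.9 kN/m
FS = 304.9 / 158.1 = 1.929

FS = 1.93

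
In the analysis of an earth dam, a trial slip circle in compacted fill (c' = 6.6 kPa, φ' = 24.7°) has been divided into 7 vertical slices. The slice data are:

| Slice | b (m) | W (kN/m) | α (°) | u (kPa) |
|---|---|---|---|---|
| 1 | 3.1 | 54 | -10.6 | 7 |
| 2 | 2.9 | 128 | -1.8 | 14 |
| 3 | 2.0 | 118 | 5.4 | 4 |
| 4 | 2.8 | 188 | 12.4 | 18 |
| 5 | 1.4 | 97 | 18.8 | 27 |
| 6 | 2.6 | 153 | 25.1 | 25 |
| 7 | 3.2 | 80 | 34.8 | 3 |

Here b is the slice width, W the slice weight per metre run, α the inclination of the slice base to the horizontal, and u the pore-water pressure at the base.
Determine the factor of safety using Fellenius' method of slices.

FS = 2.07

Ordinary method of slices: FS = Σ[c'·Δl_i + (W_i cosα_i − u_i·Δl_i)·tanφ'] / Σ W_i sinα_i, with Δl_i = b_i / cosα_i.
Slice 1: Δl = 3.1/cos(-10.6°) = 3.154 m; N'_1 = 54·cos(-10.6°) − 7·3.154 = 31.0; c'Δl = 20.82; W sinα = -9.9
Slice 2: Δl = 2.9/cos(-1.8°) = 2.901 m; N'_2 = 128·cos(-1.8°) − 14·2.901 = 87.3; c'Δl = 19.15; W sinα = -4.0
Slice 3: Δl = 2.0/cos5.4° = 2.009 m; N'_3 = 118·cos5.4° − 4·2.009 = 109.4; c'Δl = 13.26; W sinα = 11.1
Slice 4: Δl = 2.8/cos12.4° = 2.867 m; N'_4 = 188·cos12.4° − 18·2.867 = 132.0; c'Δl = 18.92; W sinα = 40.4
Slice 5: Δl = 1.4/cos18.8° = 1.479 m; N'_5 = 97·cos18.8° − 27·1.479 = 51.9; c'Δl = 9.76; W sinα = 31.3
Slice 6: Δl = 2.6/cos25.1° = 2.871 m; N'_6 = 153·cos25.1° − 25·2.871 = 66.8; c'Δl = 18.95; W sinα = 64.9
Slice 7: Δl = 3.2/cos34.8° = 3.897 m; N'_7 = 80·cos34.8° − 3·3.897 = 54.0; c'Δl = 25.72; W sinα = 45.7
Σc'Δl = 126.6 kN/m; ΣN' = 532.4 kN/m; ΣW sinα = 179.3 kN/m
Resisting = 126.6 + 532.4·tan24.7° = 126.6 + 244.9 = 371.5 kN/m
FS = 371.5 / 179.3 = 2.071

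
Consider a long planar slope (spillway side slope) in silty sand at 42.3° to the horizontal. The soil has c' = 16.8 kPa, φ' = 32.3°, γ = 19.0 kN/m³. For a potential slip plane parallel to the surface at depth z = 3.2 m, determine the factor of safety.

FS = 1.25

For an infinite slope with a slip plane parallel to the surface (no pore pressure): FS = [c' + γz cos²β tanφ'] / [γz sinβ cosβ].
γz = 19.0·3.2 = 60.80 kN/m²
Numerator = 16.8 + 60.80·cos²42.3°·tan32.3° = 16.8 + 60.80·0.5471·0.6322 = 37.827 kPa
Denominator = 60.80·sin42.3°·cos42.3° = 60.80·0.6730·0.7396 = 30.265 kPa
FS = 37.827 / 30.265 = 1.250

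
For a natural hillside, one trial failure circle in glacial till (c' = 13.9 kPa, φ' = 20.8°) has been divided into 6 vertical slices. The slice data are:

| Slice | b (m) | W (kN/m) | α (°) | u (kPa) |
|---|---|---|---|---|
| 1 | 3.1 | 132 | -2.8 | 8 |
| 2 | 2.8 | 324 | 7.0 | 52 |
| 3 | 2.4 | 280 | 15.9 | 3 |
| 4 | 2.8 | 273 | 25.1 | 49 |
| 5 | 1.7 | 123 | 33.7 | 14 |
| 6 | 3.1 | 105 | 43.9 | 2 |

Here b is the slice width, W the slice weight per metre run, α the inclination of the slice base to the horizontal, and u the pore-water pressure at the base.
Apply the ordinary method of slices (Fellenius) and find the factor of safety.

Ordinary method of slices: FS = Σ[c'·Δl_i + (W_i cosα_i − u_i·Δl_i)·tanφ'] / Σ W_i sinα_i, with Δl_i = b_i / cosα_i.
Slice 1: Δl = 3.1/cos(-2.8°) = 3.104 m; N'_1 = 132·cos(-2.8°) − 8·3.104 = 107.0; c'Δl = 43.14; W sinα = -6.4
Slice 2: Δl = 2.8/cos7.0° = 2.821 m; N'_2 = 324·cos7.0° − 52·2.821 = 174.9; c'Δl = 39.21; W sinα = 39.5
Slice 3: Δl = 2.4/cos15.9° = 2.495 m; N'_3 = 280·cos15.9° − 3·2.495 = 261.8; c'Δl = 34.69; W sinα = 76.7
Slice 4: Δl = 2.8/cos25.1° = 3.092 m; N'_4 = 273·cos25.1° − 49·3.092 = 95.7; c'Δl = 42.98; W sinα = 115.8
Slice 5: Δl = 1.7/cos33.7° = 2.043 m; N'_5 = 123·cos33.7° − 14·2.043 = 73.7; c'Δl = 28.40; W sinα = 68.2
Slice 6: Δl = 3.1/cos43.9° = 4.302 m; N'_6 = 105·cos43.9° − 2·4.302 = 67.1; c'Δl = 59.80; W sinα = 72.8
Σc'Δl = 248.2 kN/m; ΣN' = 780.2 kN/m; ΣW sinα = 366.6 kN/m
Resisting = 248.2 + 780.2·tan20.8° = 248.2 + 296.4 = 544.6 kN/m
FS = 544.6 / 366.6 = 1.485

FS = 1.49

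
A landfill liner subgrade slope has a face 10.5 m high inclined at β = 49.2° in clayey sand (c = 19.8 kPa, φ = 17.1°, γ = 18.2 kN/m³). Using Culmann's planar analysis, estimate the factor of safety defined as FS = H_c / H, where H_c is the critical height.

FS = 1.96

H_c = (4c/γ) · sinβ cosφ / [1 − cos(β − φ)]
    = (4·19.8/18.2) · sin49.2°·cos17.1° / [1 − cos32.1°]
    = 4.352 · 0.7235 / 0.1529 = 20.60 m
FS = H_c / H = 20.60 / 10.5 = 1.961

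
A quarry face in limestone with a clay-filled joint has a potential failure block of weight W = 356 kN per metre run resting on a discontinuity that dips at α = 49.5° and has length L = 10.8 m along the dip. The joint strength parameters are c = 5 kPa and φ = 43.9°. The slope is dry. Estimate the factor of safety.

Resolving the block weight along and normal to the plane and applying the Mohr–Coulomb strength on the joint:
N' = W cosα = 356·cos49.5° = 231.2 kN/m
Driving force T = W sinα = 356·sin49.5° = 270.7 kN/m
Resisting force R = c·L + N'·tanφ = 5·10.8 + 231.2·tan43.9° = 54.0 + 222.5 = 276.5 kN/m
FS = R / T = 276.5 / 270.7 = 1.021

FS = 1.02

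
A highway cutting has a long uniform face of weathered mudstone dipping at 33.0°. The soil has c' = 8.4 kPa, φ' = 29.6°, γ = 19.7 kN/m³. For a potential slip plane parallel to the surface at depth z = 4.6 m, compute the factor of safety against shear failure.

FS = 1.08

For an infinite slope with a slip plane parallel to the surface (no pore pressure): FS = [c' + γz cos²β tanφ'] / [γz sinβ cosβ].
γz = 19.7·4.6 = 90.62 kN/m²
Numerator = 8.4 + 90.62·cos²33.0°·tan29.6° = 8.4 + 90.62·0.7034·0.5681 = 44.609 kPa
Denominator = 90.62·sin33.0°·cos33.0° = 90.62·0.5446·0.8387 = 41.393 kPa
FS = 44.609 / 41.393 = 1.078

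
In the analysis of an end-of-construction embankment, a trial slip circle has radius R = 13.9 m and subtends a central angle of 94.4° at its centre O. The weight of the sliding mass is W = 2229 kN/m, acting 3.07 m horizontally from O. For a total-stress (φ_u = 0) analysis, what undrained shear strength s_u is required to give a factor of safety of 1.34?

s_u = 28.8 kPa

FS = s_u·L_a·R / (W·d), so s_u = FS·W·d / (L_a·R).
Arc length L_a = R·θ = 13.9·(94.4°·π/180) = 13.9·1.6476 = 22.90 m
s_u = 1.34·2229·3.07 / (22.90·13.9) = 9169.7 / 318.33 = 28.81 kPa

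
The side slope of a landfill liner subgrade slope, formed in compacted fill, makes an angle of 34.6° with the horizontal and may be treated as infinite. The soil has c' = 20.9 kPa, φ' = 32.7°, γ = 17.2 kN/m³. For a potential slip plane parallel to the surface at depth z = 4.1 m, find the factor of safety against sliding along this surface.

For an infinite slope with a slip plane parallel to the surface (no pore pressure): FS = [c' + γz cos²β tanφ'] / [γz sinβ cosβ].
γz = 17.2·4.1 = 70.52 kN/m²
Numerator = 20.9 + 70.52·cos²34.6°·tan32.7° = 20.9 + 70.52·0.6776·0.6420 = 51.575 kPa
Denominator = 70.52·sin34.6°·cos34.6° = 70.52·0.5678·0.8231 = 32.962 kPa
FS = 51.575 / 32.962 = 1.565

FS = 1.56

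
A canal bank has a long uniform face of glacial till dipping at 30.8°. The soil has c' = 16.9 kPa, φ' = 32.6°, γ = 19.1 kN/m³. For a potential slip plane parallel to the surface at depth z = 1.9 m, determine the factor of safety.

For an infinite slope with a slip plane parallel to the surface (no pore pressure): FS = [c' + γz cos²β tanφ'] / [γz sinβ cosβ].
γz = 19.1·1.9 = 36.29 kN/m²
Numerator = 16.9 + 36.29·cos²30.8°·tan32.6° = 16.9 + 36.29·0.7378·0.6395 = 34.023 kPa
Denominator = 36.29·sin30.8°·cos30.8° = 36.29·0.5120·0.8590 = 15.961 kPa
FS = 34.023 / 15.961 = 2.132

FS = 2.13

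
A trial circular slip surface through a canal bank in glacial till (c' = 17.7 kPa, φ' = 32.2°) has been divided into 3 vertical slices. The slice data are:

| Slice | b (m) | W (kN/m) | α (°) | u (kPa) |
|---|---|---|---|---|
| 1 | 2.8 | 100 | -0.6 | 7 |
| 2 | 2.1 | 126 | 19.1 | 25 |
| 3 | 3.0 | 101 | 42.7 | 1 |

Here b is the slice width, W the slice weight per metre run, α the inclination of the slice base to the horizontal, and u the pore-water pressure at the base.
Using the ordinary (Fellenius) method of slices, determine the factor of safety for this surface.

Ordinary method of slices: FS = Σ[c'·Δl_i + (W_i cosα_i − u_i·Δl_i)·tanφ'] / Σ W_i sinα_i, with Δl_i = b_i / cosα_i.
Slice 1: Δl = 2.8/cos(-0.6°) = 2.800 m; N'_1 = 100·cos(-0.6°) − 7·2.800 = 80.4; c'Δl = 49.56; W sinα = -1.0
Slice 2: Δl = 2.1/cos19.1° = 2.222 m; N'_2 = 126·cos19.1° − 25·2.222 = 63.5; c'Δl = 39.34; W sinα = 41.2
Slice 3: Δl = 3.0/cos42.7° = 4.082 m; N'_3 = 101·cos42.7° − 1·4.082 = 70.1; c'Δl = 72.25; W sinα = 68.5
Σc'Δl = 161.2 kN/m; ΣN' = 214.0 kN/m; ΣW sinα = 108.7 kN/m
Resisting = 161.2 + 214.0·tan32.2° = 161.2 + 134.8 = 295.9 kN/m
FS = 295.9 / 108.7 = 2.723

FS = 2.72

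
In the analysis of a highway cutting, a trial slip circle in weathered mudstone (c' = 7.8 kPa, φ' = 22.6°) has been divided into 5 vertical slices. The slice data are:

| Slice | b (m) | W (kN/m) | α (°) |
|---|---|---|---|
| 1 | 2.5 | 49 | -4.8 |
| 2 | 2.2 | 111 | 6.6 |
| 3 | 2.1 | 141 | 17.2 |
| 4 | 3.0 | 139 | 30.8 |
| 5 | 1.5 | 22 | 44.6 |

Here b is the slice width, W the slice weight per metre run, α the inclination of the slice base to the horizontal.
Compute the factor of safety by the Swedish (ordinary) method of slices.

FS = 2.02

Ordinary method of slices: FS = Σ[c'·Δl_i + (W_i cosα_i)·tanφ'] / Σ W_i sinα_i, with Δl_i = b_i / cosα_i.
Slice 1: Δl = 2.5/cos(-4.8°) = 2.509 m; N'_1 = 49·cos(-4.8°) = 48.8; c'Δl = 19.57; W sinα = -4.1
Slice 2: Δl = 2.2/cos6.6° = 2.215 m; N'_2 = 111·cos6.6° = 110.3; c'Δl = 17.27; W sinα = 12.8
Slice 3: Δl = 2.1/cos17.2° = 2.198 m; N'_3 = 141·cos17.2° = 134.7; c'Δl = 17.15; W sinα = 41.7
Slice 4: Δl = 3.0/cos30.8° = 3.493 m; N'_4 = 139·cos30.8° = 119.4; c'Δl = 27.24; W sinα = 71.2
Slice 5: Δl = 1.5/cos44.6° = 2.107 m; N'_5 = 22·cos44.6° = 15.7; c'Δl = 16.43; W sinα = 15.4
Σc'Δl = 97.7 kN/m; ΣN' = 428.8 kN/m; ΣW sinα = 137.0 kN/m
Resisting = 97.7 + 428.8·tan22.6° = 97.7 + 178.5 = 276.2 kN/m
FS = 276.2 / 137.0 = 2.016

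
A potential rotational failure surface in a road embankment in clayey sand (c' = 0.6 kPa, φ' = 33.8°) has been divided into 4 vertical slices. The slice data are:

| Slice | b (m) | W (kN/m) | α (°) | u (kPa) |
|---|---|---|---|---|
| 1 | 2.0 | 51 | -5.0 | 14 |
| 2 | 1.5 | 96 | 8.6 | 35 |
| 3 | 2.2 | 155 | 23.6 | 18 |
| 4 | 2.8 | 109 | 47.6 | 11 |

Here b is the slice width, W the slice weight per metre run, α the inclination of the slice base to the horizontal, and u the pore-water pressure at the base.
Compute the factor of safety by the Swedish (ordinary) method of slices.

Ordinary method of slices: FS = Σ[c'·Δl_i + (W_i cosα_i − u_i·Δl_i)·tanφ'] / Σ W_i sinα_i, with Δl_i = b_i / cosα_i.
Slice 1: Δl = 2.0/cos(-5.0°) = 2.008 m; N'_1 = 51·cos(-5.0°) − 14·2.008 = 22.7; c'Δl = 1.20; W sinα = -4.4
Slice 2: Δl = 1.5/cos8.6° = 1.517 m; N'_2 = 96·cos8.6° − 35·1.517 = 41.8; c'Δl = 0.91; W sinα = 14.4
Slice 3: Δl = 2.2/cos23.6° = 2.401 m; N'_3 = 155·cos23.6° − 18·2.401 = 98.8; c'Δl = 1.44; W sinα = 62.1
Slice 4: Δl = 2.8/cos47.6° = 4.152 m; N'_4 = 109·cos47.6° − 11·4.152 = 27.8; c'Δl = 2.49; W sinα = 80.5
Σc'Δl = 6.0 kN/m; ΣN' = 191.2 kN/m; ΣW sinα = 152.5 kN/m
Resisting = 6.0 + 191.2·tan33.8° = 6.0 + 128.0 = 134.0 kN/m
FS = 134.0 / 152.5 = 0.879

FS = 0.88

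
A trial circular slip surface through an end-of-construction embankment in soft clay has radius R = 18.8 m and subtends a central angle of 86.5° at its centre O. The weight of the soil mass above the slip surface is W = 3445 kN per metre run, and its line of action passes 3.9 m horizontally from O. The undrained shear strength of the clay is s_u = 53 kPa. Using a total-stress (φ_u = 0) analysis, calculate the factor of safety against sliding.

Taking moments about the centre O, the resisting moment is provided by the undrained shear strength acting along the arc:
Arc length L_a = R·θ = 18.8·(86.5°·π/180) = 18.8·1.5097 = 28.38 m
M_R = s_u·L_a·R = 53·28.38·18.8 = 28280.4 kN·m/m
M_D = W·d = 3445·3.9 = 13435.5 kN·m/m
FS = M_R / M_D = 28280.4 / 13435.5 = 2.105

FS = 2.10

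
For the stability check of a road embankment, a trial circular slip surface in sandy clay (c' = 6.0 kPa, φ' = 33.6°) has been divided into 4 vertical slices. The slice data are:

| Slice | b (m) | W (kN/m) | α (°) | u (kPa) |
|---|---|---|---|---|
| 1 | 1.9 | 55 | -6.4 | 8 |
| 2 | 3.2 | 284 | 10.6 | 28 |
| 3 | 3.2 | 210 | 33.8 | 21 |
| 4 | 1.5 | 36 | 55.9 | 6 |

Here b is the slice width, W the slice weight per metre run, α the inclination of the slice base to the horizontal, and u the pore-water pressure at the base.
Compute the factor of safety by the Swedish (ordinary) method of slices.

FS = 1.48

Ordinary method of slices: FS = Σ[c'·Δl_i + (W_i cosα_i − u_i·Δl_i)·tanφ'] / Σ W_i sinα_i, with Δl_i = b_i / cosα_i.
Slice 1: Δl = 1.9/cos(-6.4°) = 1.912 m; N'_1 = 55·cos(-6.4°) − 8·1.912 = 39.4; c'Δl = 11.47; W sinα = -6.1
Slice 2: Δl = 3.2/cos10.6° = 3.256 m; N'_2 = 284·cos10.6° − 28·3.256 = 188.0; c'Δl = 19.53; W sinα = 52.2
Slice 3: Δl = 3.2/cos33.8° = 3.851 m; N'_3 = 210·cos33.8° − 21·3.851 = 93.6; c'Δl = 23.11; W sinα = 116.8
Slice 4: Δl = 1.5/cos55.9° = 2.676 m; N'_4 = 36·cos55.9° − 6·2.676 = 4.1; c'Δl = 16.05; W sinα = 29.8
Σc'Δl = 70.2 kN/m; ΣN' = 325.1 kN/m; ΣW sinα = 192.7 kN/m
Resisting = 70.2 + 325.1·tan33.6° = 70.2 + 216.0 = 286.2 kN/m
FS = 286.2 / 192.7 = 1.485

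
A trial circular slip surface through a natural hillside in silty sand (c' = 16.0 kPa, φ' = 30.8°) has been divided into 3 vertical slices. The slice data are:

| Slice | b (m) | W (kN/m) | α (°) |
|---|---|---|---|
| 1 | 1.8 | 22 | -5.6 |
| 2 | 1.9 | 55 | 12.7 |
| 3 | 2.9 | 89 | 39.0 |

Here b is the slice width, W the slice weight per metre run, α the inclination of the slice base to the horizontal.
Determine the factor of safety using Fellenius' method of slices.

FS = 3.12

Ordinary method of slices: FS = Σ[c'·Δl_i + (W_i cosα_i)·tanφ'] / Σ W_i sinα_i, with Δl_i = b_i / cosα_i.
Slice 1: Δl = 1.8/cos(-5.6°) = 1.809 m; N'_1 = 22·cos(-5.6°) = 21.9; c'Δl = 28.94; W sinα = -2.1
Slice 2: Δl = 1.9/cos12.7° = 1.948 m; N'_2 = 55·cos12.7° = 53.7; c'Δl = 31.16; W sinα = 12.1
Slice 3: Δl = 2.9/cos39.0° = 3.732 m; N'_3 = 89·cos39.0° = 69.2; c'Δl = 59.71; W sinα = 56.0
Σc'Δl = 119.8 kN/m; ΣN' = 144.7 kN/m; ΣW sinα = 66.0 kN/m
Resisting = 119.8 + 144.7·tan30.8° = 119.8 + 86.3 = 206.1 kN/m
FS = 206.1 / 66.0 = 3.124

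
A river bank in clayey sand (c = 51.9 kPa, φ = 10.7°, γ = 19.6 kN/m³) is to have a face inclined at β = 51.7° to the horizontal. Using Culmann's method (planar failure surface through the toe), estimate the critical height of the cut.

Culmann's analysis gives the critical failure plane at α_cr = (β + φ)/2 = (51.7 + 10.7)/2 = 31.2°, and the critical height
H_c = (4c/γ) · sinβ cosφ / [1 − cos(β − φ)]
    = (4·51.9/19.6) · sin51.7°·cos10.7° / [1 − cos(41.0°)]
    = 10.592 · 0.7848·0.9826 / [1 − 0.7547]
    = 10.592 · 0.7711 / 0.2453
    = 33.30 m

H_c = 33.30 m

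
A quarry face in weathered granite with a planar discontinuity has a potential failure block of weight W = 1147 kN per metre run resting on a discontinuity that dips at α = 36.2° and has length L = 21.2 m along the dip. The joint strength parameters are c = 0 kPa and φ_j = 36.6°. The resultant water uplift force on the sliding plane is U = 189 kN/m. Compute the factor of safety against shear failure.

FS = 0.81

Resolving the block weight along and normal to the plane and applying the Mohr–Coulomb strength on the joint:
N' = W cosα − U = 1147·cos36.2° − 189 = 736.6 kN/m
Driving force T = W sinα = 1147·sin36.2° = 677.4 kN/m
Resisting force R = c·L + N'·tanφ_j = 0·21.2 + 736.6·tan36.6° = 0.0 + 547.0 = 547.0 kN/m
FS = R / T = 547.0 / 677.4 = 0.808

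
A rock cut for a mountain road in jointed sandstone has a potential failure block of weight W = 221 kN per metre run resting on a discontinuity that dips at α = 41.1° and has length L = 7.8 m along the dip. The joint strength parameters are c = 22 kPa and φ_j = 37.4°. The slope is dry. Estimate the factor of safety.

FS = 2.06

Resolving the block weight along and normal to the plane and applying the Mohr–Coulomb strength on the joint:
N' = W cosα = 221·cos41.1° = 166.5 kN/m
Driving force T = W sinα = 221·sin41.1° = 145.3 kN/m
Resisting force R = c·L + N'·tanφ_j = 22·7.8 + 166.5·tan37.4° = 171.6 + 127.3 = 298.9 kN/m
FS = R / T = 298.9 / 145.3 = 2.058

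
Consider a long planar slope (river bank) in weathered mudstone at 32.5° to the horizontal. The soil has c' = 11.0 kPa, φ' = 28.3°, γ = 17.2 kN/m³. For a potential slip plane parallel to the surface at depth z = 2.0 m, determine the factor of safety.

FS = 1.55

For an infinite slope with a slip plane parallel to the surface (no pore pressure): FS = [c' + γz cos²β tanφ'] / [γz sinβ cosβ].
γz = 17.2·2.0 = 34.40 kN/m²
Numerator = 11.0 + 34.40·cos²32.5°·tan28.3° = 11.0 + 34.40·0.7113·0.5384 = 24.175 kPa
Denominator = 34.40·sin32.5°·cos32.5° = 34.40·0.5373·0.8434 = 15.588 kPa
FS = 24.175 / 15.588 = 1.551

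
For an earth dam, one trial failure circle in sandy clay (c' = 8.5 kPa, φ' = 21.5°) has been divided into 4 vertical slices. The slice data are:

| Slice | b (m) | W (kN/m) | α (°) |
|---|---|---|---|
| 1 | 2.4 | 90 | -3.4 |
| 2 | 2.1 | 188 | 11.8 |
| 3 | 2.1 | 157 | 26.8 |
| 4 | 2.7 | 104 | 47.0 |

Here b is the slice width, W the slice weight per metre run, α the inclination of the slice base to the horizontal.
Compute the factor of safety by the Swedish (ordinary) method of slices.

Ordinary method of slices: FS = Σ[c'·Δl_i + (W_i cosα_i)·tanφ'] / Σ W_i sinα_i, with Δl_i = b_i / cosα_i.
Slice 1: Δl = 2.4/cos(-3.4°) = 2.404 m; N'_1 = 90·cos(-3.4°) = 89.8; c'Δl = 20.44; W sinα = -5.3
Slice 2: Δl = 2.1/cos11.8° = 2.145 m; N'_2 = 188·cos11.8° = 184.0; c'Δl = 18.24; W sinα = 38.4
Slice 3: Δl = 2.1/cos26.8° = 2.353 m; N'_3 = 157·cos26.8° = 140.1; c'Δl = 20.00; W sinα = 70.8
Slice 4: Δl = 2.7/cos47.0° = 3.959 m; N'_4 = 104·cos47.0° = 70.9; c'Δl = 33.65; W sinα = 76.1
Σc'Δl = 92.3 kN/m; ΣN' = 484.9 kN/m; ΣW sinα = 180.0 kN/m
Resisting = 92.3 + 484.9·tan21.5° = 92.3 + 191.0 = 283.3 kN/m
FS = 283.3 / 180.0 = 1.574

FS = 1.57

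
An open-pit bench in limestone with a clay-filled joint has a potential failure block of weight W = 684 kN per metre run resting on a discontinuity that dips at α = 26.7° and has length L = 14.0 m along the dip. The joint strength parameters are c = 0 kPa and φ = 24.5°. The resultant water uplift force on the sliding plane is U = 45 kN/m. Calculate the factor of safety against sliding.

FS = 0.84

Resolving the block weight along and normal to the plane and applying the Mohr–Coulomb strength on the joint:
N' = W cosα − U = 684·cos26.7° − 45 = 566.1 kN/m
Driving force T = W sinα = 684·sin26.7° = 307.3 kN/m
Resisting force R = c·L + N'·tanφ = 0·14.0 + 566.1·tan24.5° = 0.0 + 258.0 = 258.0 kN/m
FS = R / T = 258.0 / 307.3 = 0.839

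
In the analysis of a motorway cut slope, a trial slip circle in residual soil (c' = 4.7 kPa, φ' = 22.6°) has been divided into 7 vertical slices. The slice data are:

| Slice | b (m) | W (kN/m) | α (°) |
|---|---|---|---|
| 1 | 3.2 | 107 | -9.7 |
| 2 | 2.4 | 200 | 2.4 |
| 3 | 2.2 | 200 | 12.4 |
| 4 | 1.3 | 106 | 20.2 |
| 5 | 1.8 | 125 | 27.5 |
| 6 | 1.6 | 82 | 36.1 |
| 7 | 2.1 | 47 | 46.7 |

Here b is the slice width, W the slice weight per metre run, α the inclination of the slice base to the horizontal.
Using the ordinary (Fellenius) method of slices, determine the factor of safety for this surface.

Ordinary method of slices: FS = Σ[c'·Δl_i + (W_i cosα_i)·tanφ'] / Σ W_i sinα_i, with Δl_i = b_i / cosα_i.
Slice 1: Δl = 3.2/cos(-9.7°) = 3.246 m; N'_1 = 107·cos(-9.7°) = 105.5; c'Δl = 15.26; W sinα = -18.0
Slice 2: Δl = 2.4/cos2.4° = 2.402 m; N'_2 = 200·cos2.4° = 199.8; c'Δl = 11.29; W sinα = 8.4
Slice 3: Δl = 2.2/cos12.4° = 2.253 m; N'_3 = 200·cos12.4° = 195.3; c'Δl = 10.59; W sinα = 42.9
Slice 4: Δl = 1.3/cos20.2° = 1.385 m; N'_4 = 106·cos20.2° = 99.5; c'Δl = 6.51; W sinα = 36.6
Slice 5: Δl = 1.8/cos27.5° = 2.029 m; N'_5 = 125·cos27.5° = 110.9; c'Δl = 9.54; W sinα = 57.7
Slice 6: Δl = 1.6/cos36.1° = 1.980 m; N'_6 = 82·cos36.1° = 66.3; c'Δl = 9.31; W sinα = 48.3
Slice 7: Δl = 2.1/cos46.7° = 3.062 m; N'_7 = 47·cos46.7° = 32.2; c'Δl = 14.39; W sinα = 34.2
Σc'Δl = 76.9 kN/m; ΣN' = 809.5 kN/m; ΣW sinα = 210.1 kN/m
Resisting = 76.9 + 809.5·tan22.6° = 76.9 + 337.0 = 413.8 kN/m
FS = 413.8 / 210.1 = 1.969

FS = 1.97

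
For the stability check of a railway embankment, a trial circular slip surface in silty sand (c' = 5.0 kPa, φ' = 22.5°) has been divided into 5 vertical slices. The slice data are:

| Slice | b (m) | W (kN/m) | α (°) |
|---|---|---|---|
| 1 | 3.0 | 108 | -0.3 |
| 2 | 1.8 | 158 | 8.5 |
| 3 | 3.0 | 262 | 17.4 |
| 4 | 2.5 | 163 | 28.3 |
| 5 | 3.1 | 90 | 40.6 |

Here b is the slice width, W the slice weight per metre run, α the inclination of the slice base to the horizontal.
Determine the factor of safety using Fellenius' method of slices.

FS = 1.58

Ordinary method of slices: FS = Σ[c'·Δl_i + (W_i cosα_i)·tanφ'] / Σ W_i sinα_i, with Δl_i = b_i / cosα_i.
Slice 1: Δl = 3.0/cos(-0.3°) = 3.000 m; N'_1 = 108·cos(-0.3°) = 108.0; c'Δl = 15.00; W sinα = -0.6
Slice 2: Δl = 1.8/cos8.5° = 1.820 m; N'_2 = 158·cos8.5° = 156.3; c'Δl = 9.10; W sinα = 23.4
Slice 3: Δl = 3.0/cos17.4° = 3.144 m; N'_3 = 262·cos17.4° = 250.0; c'Δl = 15.72; W sinα = 78.3
Slice 4: Δl = 2.5/cos28.3° = 2.839 m; N'_4 = 163·cos28.3° = 143.5; c'Δl = 14.20; W sinα = 77.3
Slice 5: Δl = 3.1/cos40.6° = 4.083 m; N'_5 = 90·cos40.6° = 68.3; c'Δl = 20.41; W sinα = 58.6
Σc'Δl = 74.4 kN/m; ΣN' = 726.1 kN/m; ΣW sinα = 237.0 kN/m
Resisting = 74.4 + 726.1·tan22.5° = 74.4 + 300.8 = 375.2 kN/m
FS = 375.2 / 237.0 = 1.583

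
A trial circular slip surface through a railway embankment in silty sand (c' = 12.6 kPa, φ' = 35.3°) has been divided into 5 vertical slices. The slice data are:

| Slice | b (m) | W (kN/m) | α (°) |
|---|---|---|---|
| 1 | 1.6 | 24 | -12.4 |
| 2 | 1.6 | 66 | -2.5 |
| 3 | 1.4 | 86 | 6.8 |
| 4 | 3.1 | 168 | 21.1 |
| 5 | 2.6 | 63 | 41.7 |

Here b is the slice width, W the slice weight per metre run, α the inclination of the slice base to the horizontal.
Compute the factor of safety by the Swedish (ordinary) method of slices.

Ordinary method of slices: FS = Σ[c'·Δl_i + (W_i cosα_i)·tanφ'] / Σ W_i sinα_i, with Δl_i = b_i / cosα_i.
Slice 1: Δl = 1.6/cos(-12.4°) = 1.638 m; N'_1 = 24·cos(-12.4°) = 23.4; c'Δl = 20.64; W sinα = -5.2
Slice 2: Δl = 1.6/cos(-2.5°) = 1.602 m; N'_2 = 66·cos(-2.5°) = 65.9; c'Δl = 20.18; W sinα = -2.9
Slice 3: Δl = 1.4/cos6.8° = 1.410 m; N'_3 = 86·cos6.8° = 85.4; c'Δl = 17.76; W sinα = 10.2
Slice 4: Δl = 3.1/cos21.1° = 3.323 m; N'_4 = 168·cos21.1° = 156.7; c'Δl = 41.87; W sinα = 60.5
Slice 5: Δl = 2.6/cos41.7° = 3.482 m; N'_5 = 63·cos41.7° = 47.0; c'Δl = 43.88; W sinα = 41.9
Σc'Δl = 144.3 kN/m; ΣN' = 378.5 kN/m; ΣW sinα = 104.5 kN/m
Resisting = 144.3 + 378.5·tan35.3° = 144.3 + 268.0 = 412.4 kN/m
FS = 412.4 / 104.5 = 3.945

FS = 3.94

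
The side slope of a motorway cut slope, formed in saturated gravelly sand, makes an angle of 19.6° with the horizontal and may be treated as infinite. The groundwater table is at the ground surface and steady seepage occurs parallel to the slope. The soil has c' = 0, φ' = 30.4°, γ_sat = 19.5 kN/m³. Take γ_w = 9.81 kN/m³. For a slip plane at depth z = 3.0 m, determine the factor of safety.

FS = 0.82

With seepage parallel to the slope and the water table at the surface, the effective normal stress on the slip plane uses the buoyant unit weight γ' = γ_sat − γ_w while the driving shear stress uses γ_sat:
FS = [c' + γ' z cos²β tanφ'] / [γ_sat z sinβ cosβ]
(For c' = 0 this reduces to FS = (γ'/γ_sat)·tanφ'/tanβ.)
γ' = 19.5 − 9.81 = 9.69 kN/m³
Numerator = 0.0 + 9.69·3.0·cos²19.6°·tan30.4° = 0.0 + 9.69·3.0·0.8875·0.5867 = 15.136 kPa
Denominator = 19.5·3.0·sin19.6°·cos19.6° = 19.5·3.0·0.3355·0.9421 = 18.487 kPa
FS = 15.136 / 18.487 = 0.819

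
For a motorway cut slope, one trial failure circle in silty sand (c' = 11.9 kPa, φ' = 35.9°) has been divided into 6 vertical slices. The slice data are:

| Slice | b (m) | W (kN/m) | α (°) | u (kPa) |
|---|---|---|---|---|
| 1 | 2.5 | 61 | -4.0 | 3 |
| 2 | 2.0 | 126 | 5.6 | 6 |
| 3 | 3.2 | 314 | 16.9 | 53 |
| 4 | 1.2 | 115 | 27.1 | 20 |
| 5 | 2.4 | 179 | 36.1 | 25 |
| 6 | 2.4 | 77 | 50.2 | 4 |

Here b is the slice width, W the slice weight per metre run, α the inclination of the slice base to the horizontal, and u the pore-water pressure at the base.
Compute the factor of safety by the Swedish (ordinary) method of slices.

Ordinary method of slices: FS = Σ[c'·Δl_i + (W_i cosα_i − u_i·Δl_i)·tanφ'] / Σ W_i sinα_i, with Δl_i = b_i / cosα_i.
Slice 1: Δl = 2.5/cos(-4.0°) = 2.506 m; N'_1 = 61·cos(-4.0°) − 3·2.506 = 53.3; c'Δl = 29.82; W sinα = -4.3
Slice 2: Δl = 2.0/cos5.6° = 2.010 m; N'_2 = 126·cos5.6° − 6·2.010 = 113.3; c'Δl = 23.91; W sinα = 12.3
Slice 3: Δl = 3.2/cos16.9° = 3.344 m; N'_3 = 314·cos16.9° − 53·3.344 = 123.2; c'Δl = 39.80; W sinα = 91.3
Slice 4: Δl = 1.2/cos27.1° = 1.348 m; N'_4 = 115·cos27.1° − 20·1.348 = 75.4; c'Δl = 16.04; W sinα = 52.4
Slice 5: Δl = 2.4/cos36.1° = 2.970 m; N'_5 = 179·cos36.1° − 25·2.970 = 70.4; c'Δl = 35.35; W sinα = 105.5
Slice 6: Δl = 2.4/cos50.2° = 3.749 m; N'_6 = 77·cos50.2° − 4·3.749 = 34.3; c'Δl = 44.62; W sinα = 59.2
Σc'Δl = 189.5 kN/m; ΣN' = 469.9 kN/m; ΣW sinα = 316.3 kN/m
Resisting = 189.5 + 469.9·tan35.9° = 189.5 + 340.2 = 529.7 kN/m
FS = 529.7 / 316.3 = 1.675

FS = 1.67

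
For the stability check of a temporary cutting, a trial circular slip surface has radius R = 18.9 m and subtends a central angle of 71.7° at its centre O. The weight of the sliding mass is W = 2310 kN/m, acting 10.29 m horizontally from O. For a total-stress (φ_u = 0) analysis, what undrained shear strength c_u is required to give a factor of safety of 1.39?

c_u = 73.9 kPa

FS = c_u·L_a·R / (W·d), so c_u = FS·W·d / (L_a·R).
Arc length L_a = R·θ = 18.9·(71.7°·π/180) = 18.9·1.2514 = 23.65 m
c_u = 1.39·2310·10.29 / (23.65·18.9) = 33040.2 / 447.01 = 73.91 kPa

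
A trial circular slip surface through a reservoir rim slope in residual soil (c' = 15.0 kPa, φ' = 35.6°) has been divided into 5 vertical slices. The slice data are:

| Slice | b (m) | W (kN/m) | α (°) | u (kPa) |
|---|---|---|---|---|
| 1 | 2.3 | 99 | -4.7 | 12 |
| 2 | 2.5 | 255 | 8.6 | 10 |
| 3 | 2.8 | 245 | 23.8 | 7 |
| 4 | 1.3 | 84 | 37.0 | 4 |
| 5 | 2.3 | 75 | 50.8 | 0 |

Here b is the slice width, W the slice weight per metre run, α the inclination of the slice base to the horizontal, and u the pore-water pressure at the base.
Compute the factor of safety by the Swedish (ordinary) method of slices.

Ordinary method of slices: FS = Σ[c'·Δl_i + (W_i cosα_i − u_i·Δl_i)·tanφ'] / Σ W_i sinα_i, with Δl_i = b_i / cosα_i.
Slice 1: Δl = 2.3/cos(-4.7°) = 2.308 m; N'_1 = 99·cos(-4.7°) − 12·2.308 = 71.0; c'Δl = 34.62; W sinα = -8.1
Slice 2: Δl = 2.5/cos8.6° = 2.528 m; N'_2 = 255·cos8.6° − 10·2.528 = 226.8; c'Δl = 37.93; W sinα = 38.1
Slice 3: Δl = 2.8/cos23.8° = 3.060 m; N'_3 = 245·cos23.8° − 7·3.060 = 202.7; c'Δl = 45.90; W sinα = 98.9
Slice 4: Δl = 1.3/cos37.0° = 1.628 m; N'_4 = 84·cos37.0° − 4·1.628 = 60.6; c'Δl = 24.42; W sinα = 50.6
Slice 5: Δl = 2.3/cos50.8° = 3.639 m; N'_5 = 75·cos50.8° − 0·3.639 = 47.4; c'Δl = 54.59; W sinα = 58.1
Σc'Δl = 197.4 kN/m; ΣN' = 608.5 kN/m; ΣW sinα = 237.6 kN/m
Resisting = 197.4 + 608.5·tan35.6° = 197.4 + 435.7 = 633.1 kN/m
FS = 633.1 / 237.6 = 2.665

FS = 2.67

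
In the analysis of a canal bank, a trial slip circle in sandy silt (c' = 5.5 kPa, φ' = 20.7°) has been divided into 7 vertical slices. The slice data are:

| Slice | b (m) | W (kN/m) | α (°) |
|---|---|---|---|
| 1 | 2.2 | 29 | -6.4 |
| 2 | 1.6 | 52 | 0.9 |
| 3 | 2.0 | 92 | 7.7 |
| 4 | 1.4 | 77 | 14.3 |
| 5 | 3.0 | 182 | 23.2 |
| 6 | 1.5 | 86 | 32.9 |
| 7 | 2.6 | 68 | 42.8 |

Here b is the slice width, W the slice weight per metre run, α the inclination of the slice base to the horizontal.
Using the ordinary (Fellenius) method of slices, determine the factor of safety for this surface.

Ordinary method of slices: FS = Σ[c'·Δl_i + (W_i cosα_i)·tanφ'] / Σ W_i sinα_i, with Δl_i = b_i / cosα_i.
Slice 1: Δl = 2.2/cos(-6.4°) = 2.214 m; N'_1 = 29·cos(-6.4°) = 28.8; c'Δl = 12.18; W sinα = -3.2
Slice 2: Δl = 1.6/cos0.9° = 1.600 m; N'_2 = 52·cos0.9° = 52.0; c'Δl = 8.80; W sinα = 0.8
Slice 3: Δl = 2.0/cos7.7° = 2.018 m; N'_3 = 92·cos7.7° = 91.2; c'Δl = 11.10; W sinα = 12.3
Slice 4: Δl = 1.4/cos14.3° = 1.445 m; N'_4 = 77·cos14.3° = 74.6; c'Δl = 7.95; W sinα = 19.0
Slice 5: Δl = 3.0/cos23.2° = 3.264 m; N'_5 = 182·cos23.2° = 167.3; c'Δl = 17.95; W sinα = 71.7
Slice 6: Δl = 1.5/cos32.9° = 1.787 m; N'_6 = 86·cos32.9° = 72.2; c'Δl = 9.83; W sinα = 46.7
Slice 7: Δl = 2.6/cos42.8° = 3.544 m; N'_7 = 68·cos42.8° = 49.9; c'Δl = 19.49; W sinα = 46.2
Σc'Δl = 87.3 kN/m; ΣN' = 536.0 kN/m; ΣW sinα = 193.5 kN/m
Resisting = 87.3 + 536.0·tan20.7° = 87.3 + 202.5 = 289.8 kN/m
FS = 289.8 / 193.5 = 1.497

FS = 1.50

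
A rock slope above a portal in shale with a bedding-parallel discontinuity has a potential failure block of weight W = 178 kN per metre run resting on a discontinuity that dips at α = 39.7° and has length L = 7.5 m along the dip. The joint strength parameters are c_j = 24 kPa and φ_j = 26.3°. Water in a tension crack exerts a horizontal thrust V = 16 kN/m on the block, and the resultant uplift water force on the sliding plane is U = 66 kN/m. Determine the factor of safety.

Resolving the block weight along and normal to the plane and applying the Mohr–Coulomb strength on the joint:
N' = W cosα − U − V sinα = 178·cos39.7° − 66 − 16·sin39.7° = 60.7 kN/m
Driving force T = W sinα + V cosα = 178·sin39.7° + 16·cos39.7° = 126.0 kN/m
Resisting force R = c_j·L + N'·tanφ_j = 24·7.5 + 60.7·tan26.3° = 180.0 + 30.0 = 210.0 kN/m
FS = R / T = 210.0 / 126.0 = 1.667

FS = 1.67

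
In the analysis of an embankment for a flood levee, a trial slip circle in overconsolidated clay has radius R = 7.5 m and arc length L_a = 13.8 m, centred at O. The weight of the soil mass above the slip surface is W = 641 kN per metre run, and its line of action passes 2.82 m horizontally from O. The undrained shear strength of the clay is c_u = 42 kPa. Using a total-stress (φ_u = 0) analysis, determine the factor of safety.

FS = 2.40

Taking moments about the centre O, the resisting moment is provided by the undrained shear strength acting along the arc:
M_R = c_u·L_a·R = 42·13.80·7.5 = 4347.0 kN·m/m
M_D = W·d = 641·2.82 = 1807.6 kN·m/m
FS = M_R / M_D = 4347.0 / 1807.6 = 2.405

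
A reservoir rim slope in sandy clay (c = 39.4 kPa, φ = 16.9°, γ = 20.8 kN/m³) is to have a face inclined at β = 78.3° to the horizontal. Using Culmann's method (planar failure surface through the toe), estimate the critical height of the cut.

Culmann's analysis gives the critical failure plane at α_cr = (β + φ)/2 = (78.3 + 16.9)/2 = 47.6°, and the critical height
H_c = (4c/γ) · sinβ cosφ / [1 − cos(β − φ)]
    = (4·39.4/20.8) · sin78.3°·cos16.9° / [1 − cos(61.4°)]
    = 7.577 · 0.9792·0.9568 / [1 − 0.4787]
    = 7.577 · 0.9369 / 0.5213
    = 13.62 m

H_c = 13.62 m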